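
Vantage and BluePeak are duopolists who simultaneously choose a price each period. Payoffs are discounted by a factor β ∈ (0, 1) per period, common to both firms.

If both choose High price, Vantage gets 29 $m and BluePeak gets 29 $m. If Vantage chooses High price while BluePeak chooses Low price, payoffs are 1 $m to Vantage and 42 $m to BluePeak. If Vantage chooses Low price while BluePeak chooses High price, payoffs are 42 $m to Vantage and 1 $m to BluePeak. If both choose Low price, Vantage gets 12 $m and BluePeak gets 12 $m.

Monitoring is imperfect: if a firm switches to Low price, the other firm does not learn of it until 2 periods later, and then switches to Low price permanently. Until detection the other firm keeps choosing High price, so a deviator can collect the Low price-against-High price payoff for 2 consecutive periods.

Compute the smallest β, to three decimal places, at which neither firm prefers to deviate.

0.658

A deviator earns 42 for 2 periods, then 12 forever; cooperating earns 29 forever. Multiplying the IC by (1−β):
29 ≥ 42(1−β^2) + 12β^2, so 30·β^2 ≥ 13 and β^2 ≥ 13/30.
β ≥ (13/30)^(1/2) ≈ 0.658.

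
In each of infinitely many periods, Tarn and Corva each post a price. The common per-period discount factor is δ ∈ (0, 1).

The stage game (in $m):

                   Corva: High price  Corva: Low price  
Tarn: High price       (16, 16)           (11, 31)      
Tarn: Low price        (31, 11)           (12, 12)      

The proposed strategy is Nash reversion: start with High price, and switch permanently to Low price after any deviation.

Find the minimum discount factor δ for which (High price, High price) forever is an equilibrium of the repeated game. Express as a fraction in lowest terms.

15/19

16/(1−δ) ≥ 31 + 12δ/(1−δ)
16 ≥ 31 − 19δ
δ ≥ 15/19.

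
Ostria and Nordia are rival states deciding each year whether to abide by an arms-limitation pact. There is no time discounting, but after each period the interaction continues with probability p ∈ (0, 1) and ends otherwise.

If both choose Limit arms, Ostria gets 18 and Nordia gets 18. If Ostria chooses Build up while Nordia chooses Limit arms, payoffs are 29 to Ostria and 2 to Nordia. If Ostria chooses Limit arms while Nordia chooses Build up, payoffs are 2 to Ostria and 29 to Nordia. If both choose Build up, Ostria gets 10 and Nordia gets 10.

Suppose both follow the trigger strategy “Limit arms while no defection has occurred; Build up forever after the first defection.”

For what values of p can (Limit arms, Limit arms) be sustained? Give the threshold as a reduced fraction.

11/19

With no time discounting, the continuation probability p plays the role of the discount factor.
Grim-trigger IC: 18/(1−p) ≥ 29 + 10p/(1−p) ⇒ p ≥ (29−18)/(29−10) = 11/19.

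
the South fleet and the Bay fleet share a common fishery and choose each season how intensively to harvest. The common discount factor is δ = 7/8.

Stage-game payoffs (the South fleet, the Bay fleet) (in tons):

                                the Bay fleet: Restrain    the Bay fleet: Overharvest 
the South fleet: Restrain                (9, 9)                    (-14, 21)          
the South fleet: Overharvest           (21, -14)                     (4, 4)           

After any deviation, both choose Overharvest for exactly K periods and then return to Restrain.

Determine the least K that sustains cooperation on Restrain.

4

No profitable deviation requires (9−4)(δ+…+δ^K) ≥ 21−9, i.e. δ+…+δ^K ≥ 12/5 ≈ 2.4000.
With δ = 7/8, the partial sums are K=1: 0.8750, K=2: 1.6406, K=3: 2.3105, K=4: 2.8967.
K = 4 is the first length at which the sum reaches 2.4000.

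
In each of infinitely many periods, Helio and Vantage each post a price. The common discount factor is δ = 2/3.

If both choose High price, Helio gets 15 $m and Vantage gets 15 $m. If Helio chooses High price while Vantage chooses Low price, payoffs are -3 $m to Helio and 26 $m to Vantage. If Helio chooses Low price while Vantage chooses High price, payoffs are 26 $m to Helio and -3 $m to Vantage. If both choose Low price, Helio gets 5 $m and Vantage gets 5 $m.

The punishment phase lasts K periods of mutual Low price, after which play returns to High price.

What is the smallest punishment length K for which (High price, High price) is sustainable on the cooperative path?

No profitable deviation requires (15−5)(δ+…+δ^K) ≥ 26−15, i.e. δ+…+δ^K ≥ 11/10 ≈ 1.1000.
With δ = 2/3, the partial sums are K=1: 0.6667, K=2: 1.1111.
K = 2 is the first length at which the sum reaches 1.1000.

2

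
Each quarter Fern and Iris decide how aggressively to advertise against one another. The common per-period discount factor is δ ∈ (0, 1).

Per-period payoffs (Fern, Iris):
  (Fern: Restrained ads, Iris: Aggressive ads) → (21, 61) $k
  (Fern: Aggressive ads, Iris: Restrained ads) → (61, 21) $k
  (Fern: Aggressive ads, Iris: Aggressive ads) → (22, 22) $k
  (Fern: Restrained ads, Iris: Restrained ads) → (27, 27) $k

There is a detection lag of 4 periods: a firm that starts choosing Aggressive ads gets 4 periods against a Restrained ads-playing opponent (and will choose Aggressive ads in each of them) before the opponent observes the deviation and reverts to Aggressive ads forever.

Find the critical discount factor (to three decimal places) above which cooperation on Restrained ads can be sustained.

The best deviation is to choose Aggressive ads for all 4 undetected periods, earning 61 each, then 22 forever once detected.
Deviation value: 61(1−δ^4)/(1−δ) + 22δ^4/(1−δ); cooperation value: 27/(1−δ).
IC: 27 ≥ 61(1−δ^4) + 22δ^4 = 61 − 39δ^4.
So δ^4 ≥ 34/39, giving δ ≥ (34/39)^(1/4) ≈ 0.966.

0.966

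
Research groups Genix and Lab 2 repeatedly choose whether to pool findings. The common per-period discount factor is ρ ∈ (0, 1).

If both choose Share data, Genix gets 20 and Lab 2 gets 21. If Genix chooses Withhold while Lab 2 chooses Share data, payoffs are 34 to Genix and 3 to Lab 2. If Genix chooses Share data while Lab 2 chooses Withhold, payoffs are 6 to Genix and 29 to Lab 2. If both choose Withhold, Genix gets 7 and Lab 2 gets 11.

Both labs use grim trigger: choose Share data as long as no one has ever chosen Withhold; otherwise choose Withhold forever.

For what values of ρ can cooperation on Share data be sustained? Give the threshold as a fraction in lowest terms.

14/27

Genix: cooperation gives 20 each period; deviation gives 34 once then 7 forever.
  20/(1−ρ) ≥ 34 + 7ρ/(1−ρ) ⇒ ρ ≥ 14/27.
Lab 2: cooperation gives 21 each period; deviation gives 29 once then 11 forever.
  ρ ≥ 8/18 = 4/9.
Both must hold, so the binding constraint is Genix's: ρ ≥ 14/27.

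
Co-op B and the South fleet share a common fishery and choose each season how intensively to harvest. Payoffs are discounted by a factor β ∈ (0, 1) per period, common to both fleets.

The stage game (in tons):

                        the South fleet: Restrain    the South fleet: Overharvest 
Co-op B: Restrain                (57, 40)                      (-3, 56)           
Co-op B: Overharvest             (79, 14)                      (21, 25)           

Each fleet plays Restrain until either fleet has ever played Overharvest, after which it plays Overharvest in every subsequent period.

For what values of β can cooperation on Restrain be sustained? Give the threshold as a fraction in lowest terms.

Co-op B: cooperation gives 57 each period; deviation gives 79 once then 21 forever.
  57/(1−β) ≥ 79 + 21β/(1−β) ⇒ β ≥ 22/58 = 11/29.
the South fleet: cooperation gives 40 each period; deviation gives 56 once then 25 forever.
  β ≥ 16/31.
Both must hold, so the binding constraint is the South fleet's: β ≥ 16/31.

16/31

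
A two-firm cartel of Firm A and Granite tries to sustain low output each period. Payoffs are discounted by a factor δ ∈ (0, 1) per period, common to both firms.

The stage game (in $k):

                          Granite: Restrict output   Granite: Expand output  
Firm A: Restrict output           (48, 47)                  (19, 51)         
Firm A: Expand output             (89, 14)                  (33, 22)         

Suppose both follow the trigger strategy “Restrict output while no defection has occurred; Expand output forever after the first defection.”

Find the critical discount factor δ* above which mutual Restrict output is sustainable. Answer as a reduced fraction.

41/56

Firm A's threshold: (89−48)/(89−33) = 41/56.
Granite's threshold: (51−47)/(51−22) = 4/29.
41/56 > 4/29, so Firm A binds and δ* = 41/56.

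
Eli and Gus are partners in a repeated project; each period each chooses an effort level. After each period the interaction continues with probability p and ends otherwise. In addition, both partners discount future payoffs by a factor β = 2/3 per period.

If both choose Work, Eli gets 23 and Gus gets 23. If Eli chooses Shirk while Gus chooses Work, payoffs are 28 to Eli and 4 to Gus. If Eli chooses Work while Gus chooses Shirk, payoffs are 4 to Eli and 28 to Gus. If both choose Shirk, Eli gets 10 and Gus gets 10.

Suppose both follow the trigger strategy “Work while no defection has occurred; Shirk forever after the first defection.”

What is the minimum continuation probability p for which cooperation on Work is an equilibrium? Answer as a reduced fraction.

Expected continuation weight on next period's payoff is β·p = 2/3·p, which plays the role of the discount factor.
Cooperation requires 2/3·p ≥ (28−23)/(28−10) = 5/18, hence p ≥ 5/12.

5/12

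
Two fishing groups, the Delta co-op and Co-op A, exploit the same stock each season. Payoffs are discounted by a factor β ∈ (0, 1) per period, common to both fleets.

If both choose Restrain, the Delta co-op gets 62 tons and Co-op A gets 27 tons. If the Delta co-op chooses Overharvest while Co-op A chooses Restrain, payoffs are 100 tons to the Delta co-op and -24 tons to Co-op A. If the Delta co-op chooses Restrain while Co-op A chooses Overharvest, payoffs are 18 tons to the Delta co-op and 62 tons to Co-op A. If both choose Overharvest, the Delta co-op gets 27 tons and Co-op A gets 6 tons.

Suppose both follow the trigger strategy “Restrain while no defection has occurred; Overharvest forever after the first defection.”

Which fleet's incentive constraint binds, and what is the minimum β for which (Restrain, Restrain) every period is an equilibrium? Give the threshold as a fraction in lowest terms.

Co-op A; β ≥ 5/8

the Delta co-op's threshold: (100−62)/(100−27) = 38/73.
Co-op A's threshold: (62−27)/(62−6) = 5/8.
38/73 < 5/8, so Co-op A binds and β* = 5/8.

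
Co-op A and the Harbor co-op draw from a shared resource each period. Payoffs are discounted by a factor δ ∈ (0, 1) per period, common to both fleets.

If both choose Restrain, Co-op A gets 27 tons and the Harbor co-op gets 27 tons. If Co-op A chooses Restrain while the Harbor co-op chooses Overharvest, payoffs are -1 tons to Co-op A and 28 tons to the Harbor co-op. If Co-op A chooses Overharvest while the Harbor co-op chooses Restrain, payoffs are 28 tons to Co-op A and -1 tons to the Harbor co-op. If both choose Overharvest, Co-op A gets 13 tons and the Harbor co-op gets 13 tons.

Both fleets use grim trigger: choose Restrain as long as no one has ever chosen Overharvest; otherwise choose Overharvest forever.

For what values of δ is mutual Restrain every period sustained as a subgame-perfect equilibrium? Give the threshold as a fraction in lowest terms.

27/(1−δ) ≥ 28 + 13δ/(1−δ)
27 ≥ 28 − 15δ
δ ≥ 1/15.

1/15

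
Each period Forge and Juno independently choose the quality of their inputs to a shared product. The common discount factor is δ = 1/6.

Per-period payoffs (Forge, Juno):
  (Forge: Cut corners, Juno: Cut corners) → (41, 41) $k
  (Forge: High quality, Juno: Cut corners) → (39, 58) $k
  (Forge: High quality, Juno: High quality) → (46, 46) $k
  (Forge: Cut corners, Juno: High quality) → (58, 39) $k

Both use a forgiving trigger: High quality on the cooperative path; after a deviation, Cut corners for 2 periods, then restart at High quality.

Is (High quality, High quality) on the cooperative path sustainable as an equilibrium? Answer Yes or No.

No

IC: δ+…+δ^2 ≥ (58−46)/(46−41) = 12/5.
At δ = 1/6: partial sum = 0.1944 < 2.4000. Cooperation not sustainable.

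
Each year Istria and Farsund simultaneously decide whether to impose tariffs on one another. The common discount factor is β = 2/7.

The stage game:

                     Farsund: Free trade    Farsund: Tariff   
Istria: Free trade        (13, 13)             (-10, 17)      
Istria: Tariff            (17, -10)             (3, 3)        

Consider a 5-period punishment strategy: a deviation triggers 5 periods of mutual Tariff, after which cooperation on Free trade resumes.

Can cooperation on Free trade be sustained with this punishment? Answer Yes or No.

Comparing payoff streams over the 6 periods until play realigns: cooperate → 13(1+β+…+β^5); deviate → 17 + 3(β+…+β^5).
Cooperation is sustained iff (13−3)(β+…+β^5) ≥ 17−13.
β+…+β^5 = 2/7·(1−(2/7)^5)/(1−2/7) = 0.3992, and (17−13)/(13−3) = 0.4000.
0.3992 < 0.4000, so cooperation is not sustainable.

No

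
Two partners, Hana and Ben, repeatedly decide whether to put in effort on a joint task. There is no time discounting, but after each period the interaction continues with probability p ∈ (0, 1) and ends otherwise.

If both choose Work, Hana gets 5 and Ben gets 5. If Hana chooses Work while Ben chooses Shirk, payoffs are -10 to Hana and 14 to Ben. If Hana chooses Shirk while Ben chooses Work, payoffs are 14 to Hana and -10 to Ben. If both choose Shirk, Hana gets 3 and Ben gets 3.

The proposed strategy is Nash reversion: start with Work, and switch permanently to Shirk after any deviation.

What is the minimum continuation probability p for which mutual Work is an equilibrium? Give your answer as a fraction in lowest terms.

9/11

Expected cooperation value is 5 + p·5 + p²·5 + … = 5/(1−p); deviation gives 14 + p·3/(1−p).
5 ≥ 14(1−p) + 3p ⇒ 11p ≥ 9 ⇒ p ≥ 9/11.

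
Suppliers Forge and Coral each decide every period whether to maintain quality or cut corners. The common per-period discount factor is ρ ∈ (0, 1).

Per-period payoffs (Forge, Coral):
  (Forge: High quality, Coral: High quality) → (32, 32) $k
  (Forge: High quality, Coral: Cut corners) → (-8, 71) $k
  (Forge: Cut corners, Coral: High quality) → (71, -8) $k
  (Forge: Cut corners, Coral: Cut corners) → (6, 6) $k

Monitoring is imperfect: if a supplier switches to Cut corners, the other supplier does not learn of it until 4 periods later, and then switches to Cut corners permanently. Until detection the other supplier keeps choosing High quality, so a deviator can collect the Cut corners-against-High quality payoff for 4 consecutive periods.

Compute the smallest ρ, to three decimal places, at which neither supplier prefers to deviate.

A deviator earns 71 for 4 periods, then 6 forever; cooperating earns 32 forever. Multiplying the IC by (1−ρ):
32 ≥ 71(1−ρ^4) + 6ρ^4, so 65·ρ^4 ≥ 39 and ρ^4 ≥ 3/5.
ρ ≥ (3/5)^(1/4) ≈ 0.880.

0.880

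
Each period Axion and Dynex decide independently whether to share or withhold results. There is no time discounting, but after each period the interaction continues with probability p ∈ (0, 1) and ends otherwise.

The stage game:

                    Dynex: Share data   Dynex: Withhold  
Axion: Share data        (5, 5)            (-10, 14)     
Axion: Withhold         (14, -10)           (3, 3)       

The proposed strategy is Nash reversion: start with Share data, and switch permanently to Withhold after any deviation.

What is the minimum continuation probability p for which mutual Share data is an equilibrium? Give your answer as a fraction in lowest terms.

Expected cooperation value is 5 + p·5 + p²·5 + … = 5/(1−p); deviation gives 14 + p·3/(1−p).
5 ≥ 14(1−p) + 3p ⇒ 11p ≥ 9 ⇒ p ≥ 9/11.

9/11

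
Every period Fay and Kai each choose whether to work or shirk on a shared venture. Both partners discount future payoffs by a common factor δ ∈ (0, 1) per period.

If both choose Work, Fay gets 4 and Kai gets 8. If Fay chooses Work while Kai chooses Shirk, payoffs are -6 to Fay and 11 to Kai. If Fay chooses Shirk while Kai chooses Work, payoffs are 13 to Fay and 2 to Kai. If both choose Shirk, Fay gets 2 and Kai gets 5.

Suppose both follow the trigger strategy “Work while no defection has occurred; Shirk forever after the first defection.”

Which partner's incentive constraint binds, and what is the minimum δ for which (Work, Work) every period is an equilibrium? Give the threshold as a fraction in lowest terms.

Fay; δ ≥ 9/11

Fay's threshold: (13−4)/(13−2) = 9/11.
Kai's threshold: (11−8)/(11−5) = 1/2.
9/11 > 1/2, so Fay binds and δ* = 9/11.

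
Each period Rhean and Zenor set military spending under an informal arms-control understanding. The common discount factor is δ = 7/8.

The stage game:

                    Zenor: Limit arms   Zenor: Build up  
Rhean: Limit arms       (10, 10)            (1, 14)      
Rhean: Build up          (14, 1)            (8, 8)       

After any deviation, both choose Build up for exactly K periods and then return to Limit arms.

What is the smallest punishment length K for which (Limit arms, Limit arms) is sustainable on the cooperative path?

3

Need Σ_{k=1}^{K} δ^k ≥ (14−10)/(10−8) = 2.0000 at δ = 7/8.
At K = 2 the sum is 1.6406 < 2.0000; at K = 3 it is 2.3105 ≥ 2.0000.
So the minimum punishment length is K = 3.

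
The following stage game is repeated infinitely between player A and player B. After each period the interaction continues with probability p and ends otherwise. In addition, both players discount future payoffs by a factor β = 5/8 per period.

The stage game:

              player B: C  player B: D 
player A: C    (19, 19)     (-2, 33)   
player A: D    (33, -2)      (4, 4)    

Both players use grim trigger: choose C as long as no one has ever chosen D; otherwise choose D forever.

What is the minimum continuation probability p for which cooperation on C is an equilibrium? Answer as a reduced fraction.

112/145

Expected continuation weight on next period's payoff is β·p = 5/8·p, which plays the role of the discount factor.
Cooperation requires 5/8·p ≥ (33−19)/(33−4) = 14/29, hence p ≥ 112/145.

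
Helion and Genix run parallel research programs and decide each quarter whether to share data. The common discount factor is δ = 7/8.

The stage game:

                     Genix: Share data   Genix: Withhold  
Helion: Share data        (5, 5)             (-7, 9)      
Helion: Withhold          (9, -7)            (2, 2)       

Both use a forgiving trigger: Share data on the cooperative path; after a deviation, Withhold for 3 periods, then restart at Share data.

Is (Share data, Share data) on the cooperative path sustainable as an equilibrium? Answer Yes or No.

IC: δ+…+δ^3 ≥ (9−5)/(5−2) = 4/3.
At δ = 7/8: partial sum = 2.3105 ≥ 1.3333. Cooperation sustainable.

Yes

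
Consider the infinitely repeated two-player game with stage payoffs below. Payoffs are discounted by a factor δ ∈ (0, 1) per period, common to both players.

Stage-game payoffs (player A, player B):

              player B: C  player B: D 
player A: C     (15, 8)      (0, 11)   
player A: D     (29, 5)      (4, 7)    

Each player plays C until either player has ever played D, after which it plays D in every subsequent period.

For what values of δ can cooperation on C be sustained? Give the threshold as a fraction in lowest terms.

3/4

player A: cooperation gives 15 each period; deviation gives 29 once then 4 forever.
  15/(1−δ) ≥ 29 + 4δ/(1−δ) ⇒ δ ≥ 14/25.
player B: cooperation gives 8 each period; deviation gives 11 once then 7 forever.
  δ ≥ 3/4.
Both must hold, so the binding constraint is player B's: δ ≥ 3/4.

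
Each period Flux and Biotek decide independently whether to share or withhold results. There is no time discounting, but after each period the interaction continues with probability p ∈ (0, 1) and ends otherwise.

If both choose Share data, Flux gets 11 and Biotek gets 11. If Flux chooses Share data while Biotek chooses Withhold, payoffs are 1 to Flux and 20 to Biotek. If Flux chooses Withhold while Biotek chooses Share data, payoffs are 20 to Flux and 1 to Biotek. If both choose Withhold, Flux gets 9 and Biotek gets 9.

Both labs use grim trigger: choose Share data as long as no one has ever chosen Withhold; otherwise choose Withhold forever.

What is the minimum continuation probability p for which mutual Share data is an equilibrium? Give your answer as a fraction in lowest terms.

With no time discounting, the continuation probability p plays the role of the discount factor.
Grim-trigger IC: 11/(1−p) ≥ 20 + 9p/(1−p) ⇒ p ≥ (20−11)/(20−9) = 9/11.

9/11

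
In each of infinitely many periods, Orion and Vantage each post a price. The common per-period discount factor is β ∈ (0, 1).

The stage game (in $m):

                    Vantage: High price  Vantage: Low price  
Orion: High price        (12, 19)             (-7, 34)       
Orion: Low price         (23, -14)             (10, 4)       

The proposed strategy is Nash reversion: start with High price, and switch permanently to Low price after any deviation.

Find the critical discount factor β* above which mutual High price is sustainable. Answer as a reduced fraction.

11/13

Orion's threshold: (23−12)/(23−10) = 11/13.
Vantage's threshold: (34−19)/(34−4) = 1/2.
11/13 > 1/2, so Orion binds and β* = 11/13.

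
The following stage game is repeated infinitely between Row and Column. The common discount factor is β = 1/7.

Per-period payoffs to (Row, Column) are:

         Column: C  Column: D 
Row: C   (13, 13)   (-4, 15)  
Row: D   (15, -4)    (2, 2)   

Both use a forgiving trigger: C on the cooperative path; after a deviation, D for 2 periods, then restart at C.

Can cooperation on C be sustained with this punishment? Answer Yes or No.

Comparing payoff streams over the 3 periods until play realigns: cooperate → 13(1+β+…+β^2); deviate → 15 + 2(β+…+β^2).
Cooperation is sustained iff (13−2)(β+…+β^2) ≥ 15−13.
β+…+β^2 = 1/7·(1−(1/7)^2)/(1−1/7) = 0.1633, and (15−13)/(13−2) = 0.1818.
0.1633 < 0.1818, so cooperation is not sustainable.

No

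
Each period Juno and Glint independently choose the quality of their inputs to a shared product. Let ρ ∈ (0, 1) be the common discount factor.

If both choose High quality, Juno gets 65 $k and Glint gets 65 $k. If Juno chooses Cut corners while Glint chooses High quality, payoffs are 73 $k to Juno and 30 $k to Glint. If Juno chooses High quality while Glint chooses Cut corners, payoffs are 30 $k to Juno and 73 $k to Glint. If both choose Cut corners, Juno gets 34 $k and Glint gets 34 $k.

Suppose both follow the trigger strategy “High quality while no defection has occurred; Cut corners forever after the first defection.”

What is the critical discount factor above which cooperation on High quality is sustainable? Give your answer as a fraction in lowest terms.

65/(1−ρ) ≥ 73 + 34ρ/(1−ρ)
65 ≥ 73 − 39ρ
ρ ≥ 8/39.

8/39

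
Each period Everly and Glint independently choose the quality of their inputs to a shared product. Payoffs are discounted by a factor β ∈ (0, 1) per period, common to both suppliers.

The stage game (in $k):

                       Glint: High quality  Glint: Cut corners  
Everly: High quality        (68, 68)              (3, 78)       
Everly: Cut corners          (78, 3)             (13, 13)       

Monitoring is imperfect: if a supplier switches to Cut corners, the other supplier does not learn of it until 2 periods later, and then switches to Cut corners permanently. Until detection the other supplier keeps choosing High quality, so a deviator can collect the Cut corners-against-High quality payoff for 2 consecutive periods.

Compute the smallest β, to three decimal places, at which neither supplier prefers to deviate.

0.392

A deviator earns 78 for 2 periods, then 13 forever; cooperating earns 68 forever. Multiplying the IC by (1−β):
68 ≥ 78(1−β^2) + 13β^2, so 65·β^2 ≥ 10 and β^2 ≥ 2/13.
β ≥ (2/13)^(1/2) ≈ 0.392.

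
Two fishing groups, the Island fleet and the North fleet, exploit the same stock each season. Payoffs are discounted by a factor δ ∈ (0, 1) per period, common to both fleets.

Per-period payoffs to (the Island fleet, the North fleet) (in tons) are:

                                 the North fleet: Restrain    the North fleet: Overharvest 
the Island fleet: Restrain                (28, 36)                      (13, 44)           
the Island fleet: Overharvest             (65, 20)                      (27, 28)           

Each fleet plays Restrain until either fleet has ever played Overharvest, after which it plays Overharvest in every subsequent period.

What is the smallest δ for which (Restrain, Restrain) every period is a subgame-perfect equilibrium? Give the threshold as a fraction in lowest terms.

37/38

the Island fleet's threshold: (65−28)/(65−27) = 37/38.
the North fleet's threshold: (44−36)/(44−28) = 1/2.
37/38 > 1/2, so the Island fleet binds and δ* = 37/38.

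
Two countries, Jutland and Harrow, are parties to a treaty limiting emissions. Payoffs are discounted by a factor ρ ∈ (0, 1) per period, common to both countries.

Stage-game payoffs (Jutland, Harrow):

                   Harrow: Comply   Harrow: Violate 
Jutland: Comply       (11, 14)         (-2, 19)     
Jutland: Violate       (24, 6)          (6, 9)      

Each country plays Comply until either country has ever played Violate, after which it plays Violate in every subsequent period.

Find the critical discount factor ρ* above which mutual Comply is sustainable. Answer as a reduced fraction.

Jutland: cooperation gives 11 each period; deviation gives 24 once then 6 forever.
  11/(1−ρ) ≥ 24 + 6ρ/(1−ρ) ⇒ ρ ≥ 13/18.
Harrow: cooperation gives 14 each period; deviation gives 19 once then 9 forever.
  ρ ≥ 5/10 = 1/2.
Both must hold, so the binding constraint is Jutland's: ρ ≥ 13/18.

13/18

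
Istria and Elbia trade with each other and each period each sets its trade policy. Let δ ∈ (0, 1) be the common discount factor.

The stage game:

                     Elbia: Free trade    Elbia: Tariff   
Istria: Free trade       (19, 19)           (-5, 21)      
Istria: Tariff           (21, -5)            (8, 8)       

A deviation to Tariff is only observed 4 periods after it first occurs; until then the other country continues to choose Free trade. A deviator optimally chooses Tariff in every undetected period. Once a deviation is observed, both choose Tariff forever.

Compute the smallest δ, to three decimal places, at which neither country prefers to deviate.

A deviator earns 21 for 4 periods, then 8 forever; cooperating earns 19 forever. Multiplying the IC by (1−δ):
19 ≥ 21(1−δ^4) + 8δ^4, so 13·δ^4 ≥ 2 and δ^4 ≥ 2/13.
δ ≥ (2/13)^(1/4) ≈ 0.626.

0.626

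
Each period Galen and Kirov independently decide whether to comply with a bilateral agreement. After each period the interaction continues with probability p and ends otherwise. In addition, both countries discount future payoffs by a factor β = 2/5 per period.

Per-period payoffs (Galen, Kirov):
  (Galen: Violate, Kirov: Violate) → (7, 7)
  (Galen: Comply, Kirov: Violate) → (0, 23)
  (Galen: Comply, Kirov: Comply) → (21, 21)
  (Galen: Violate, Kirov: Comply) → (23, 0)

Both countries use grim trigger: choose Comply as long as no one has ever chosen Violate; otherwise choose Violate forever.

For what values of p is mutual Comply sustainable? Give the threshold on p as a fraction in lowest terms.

5/16

Expected continuation weight on next period's payoff is β·p = 2/5·p, which plays the role of the discount factor.
Cooperation requires 2/5·p ≥ (23−21)/(23−7) = 1/8, hence p ≥ 5/16.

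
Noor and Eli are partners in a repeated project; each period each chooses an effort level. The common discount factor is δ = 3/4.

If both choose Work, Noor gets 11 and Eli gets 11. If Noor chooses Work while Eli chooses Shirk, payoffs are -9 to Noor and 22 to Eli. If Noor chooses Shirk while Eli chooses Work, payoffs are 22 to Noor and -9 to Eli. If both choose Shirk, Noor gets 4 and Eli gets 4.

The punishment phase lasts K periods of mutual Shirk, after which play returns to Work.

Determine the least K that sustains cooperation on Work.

3

IC: δ(1−δ^K)/(1−δ) ≥ (22−11)/(11−4) = 11/7.
With δ = 3/4: need 1 − δ^K ≥ 11/7·(1−3/4)/(3/4), i.e. δ^K ≤ 0.4762.
Since (3/4)^2 = 0.5625 and (3/4)^3 = 0.4219, the smallest such K is 3.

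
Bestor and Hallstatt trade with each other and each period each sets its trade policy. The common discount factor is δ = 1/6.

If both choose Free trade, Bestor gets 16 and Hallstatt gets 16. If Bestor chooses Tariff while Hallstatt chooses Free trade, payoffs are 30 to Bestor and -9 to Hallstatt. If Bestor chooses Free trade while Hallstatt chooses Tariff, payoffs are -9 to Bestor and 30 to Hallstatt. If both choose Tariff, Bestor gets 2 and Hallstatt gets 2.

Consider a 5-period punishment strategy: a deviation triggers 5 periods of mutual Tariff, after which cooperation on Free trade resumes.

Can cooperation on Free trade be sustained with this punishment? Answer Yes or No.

No

Comparing payoff streams over the 6 periods until play realigns: cooperate → 16(1+δ+…+δ^5); deviate → 30 + 2(δ+…+δ^5).
Cooperation is sustained iff (16−2)(δ+…+δ^5) ≥ 30−16.
δ+…+δ^5 = 1/6·(1−(1/6)^5)/(1−1/6) = 0.2000, and (30−16)/(16−2) = 1.0000.
0.2000 < 1.0000, so cooperation is not sustainable.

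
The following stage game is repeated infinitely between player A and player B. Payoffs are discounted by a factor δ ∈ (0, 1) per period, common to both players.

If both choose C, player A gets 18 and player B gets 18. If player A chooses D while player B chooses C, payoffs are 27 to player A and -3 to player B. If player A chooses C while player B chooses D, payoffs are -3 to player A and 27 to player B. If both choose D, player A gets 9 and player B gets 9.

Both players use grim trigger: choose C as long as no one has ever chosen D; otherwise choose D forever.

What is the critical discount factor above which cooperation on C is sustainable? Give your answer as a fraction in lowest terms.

1/2

One-period gain from deviating is 27 − 18 = 9. The loss is 18 − 9 = 9 in every subsequent period, with present value 9·δ/(1−δ).
Deviation is unprofitable when 9·δ/(1−δ) ≥ 9, i.e. δ/(1−δ) ≥ 1.
Equivalently δ ≥ 9/(9+9) = 1/2.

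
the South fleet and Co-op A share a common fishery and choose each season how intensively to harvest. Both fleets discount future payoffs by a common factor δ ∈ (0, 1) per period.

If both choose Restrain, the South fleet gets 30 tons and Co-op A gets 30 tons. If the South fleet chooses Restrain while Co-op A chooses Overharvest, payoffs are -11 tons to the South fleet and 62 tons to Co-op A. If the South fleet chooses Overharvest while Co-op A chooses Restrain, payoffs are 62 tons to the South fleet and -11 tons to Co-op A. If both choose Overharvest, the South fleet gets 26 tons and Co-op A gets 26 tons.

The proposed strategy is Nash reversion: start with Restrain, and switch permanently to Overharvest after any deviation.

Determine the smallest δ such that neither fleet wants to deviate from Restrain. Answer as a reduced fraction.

30/(1−δ) ≥ 62 + 26δ/(1−δ)
30 ≥ 62 − 36δ
δ ≥ 32/36 = 8/9.

8/9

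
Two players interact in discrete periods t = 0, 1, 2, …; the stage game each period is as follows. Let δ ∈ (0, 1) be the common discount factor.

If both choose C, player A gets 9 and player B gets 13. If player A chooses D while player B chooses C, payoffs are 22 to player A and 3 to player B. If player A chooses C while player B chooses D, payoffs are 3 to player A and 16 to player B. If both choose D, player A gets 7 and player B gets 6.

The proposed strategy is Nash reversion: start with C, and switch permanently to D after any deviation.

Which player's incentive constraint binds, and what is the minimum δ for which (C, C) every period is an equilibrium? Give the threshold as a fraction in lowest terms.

player A; δ ≥ 13/15

For player A: deviation gain 22−9 = 13, per-period punishment loss 9−7 = 2. IC gives δ ≥ 13/15.
For player B: gain 3, loss 7 per period, so δ ≥ 3/10.
The tighter constraint is player A's, so cooperation needs δ ≥ 13/15.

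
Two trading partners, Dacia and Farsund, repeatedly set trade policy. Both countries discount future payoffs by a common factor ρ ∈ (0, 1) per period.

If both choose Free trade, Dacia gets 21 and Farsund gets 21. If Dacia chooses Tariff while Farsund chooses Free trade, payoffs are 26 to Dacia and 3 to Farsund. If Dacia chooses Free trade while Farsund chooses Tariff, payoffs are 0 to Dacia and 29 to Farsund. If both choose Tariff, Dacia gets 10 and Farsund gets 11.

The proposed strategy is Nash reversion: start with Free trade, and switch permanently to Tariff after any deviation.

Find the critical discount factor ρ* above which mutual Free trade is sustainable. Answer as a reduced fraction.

4/9

For Dacia: deviation gain 26−21 = 5, per-period punishment loss 21−10 = 11. IC gives ρ ≥ 5/16.
For Farsund: gain 8, loss 10 per period, so ρ ≥ 8/18 = 4/9.
The tighter constraint is Farsund's, so cooperation needs ρ ≥ 4/9.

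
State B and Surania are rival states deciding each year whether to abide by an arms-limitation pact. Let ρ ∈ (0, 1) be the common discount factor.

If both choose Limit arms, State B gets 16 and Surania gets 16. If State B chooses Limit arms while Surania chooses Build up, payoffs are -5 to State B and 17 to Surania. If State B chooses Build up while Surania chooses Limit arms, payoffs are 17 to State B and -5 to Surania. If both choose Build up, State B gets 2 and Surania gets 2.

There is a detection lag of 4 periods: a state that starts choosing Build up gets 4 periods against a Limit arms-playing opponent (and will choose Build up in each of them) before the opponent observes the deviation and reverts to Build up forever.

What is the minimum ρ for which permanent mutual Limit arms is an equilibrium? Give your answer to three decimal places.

0.508

A deviator earns 17 for 4 periods, then 2 forever; cooperating earns 16 forever. Multiplying the IC by (1−ρ):
16 ≥ 17(1−ρ^4) + 2ρ^4, so 15·ρ^4 ≥ 1 and ρ^4 ≥ 1/15.
ρ ≥ (1/15)^(1/4) ≈ 0.508.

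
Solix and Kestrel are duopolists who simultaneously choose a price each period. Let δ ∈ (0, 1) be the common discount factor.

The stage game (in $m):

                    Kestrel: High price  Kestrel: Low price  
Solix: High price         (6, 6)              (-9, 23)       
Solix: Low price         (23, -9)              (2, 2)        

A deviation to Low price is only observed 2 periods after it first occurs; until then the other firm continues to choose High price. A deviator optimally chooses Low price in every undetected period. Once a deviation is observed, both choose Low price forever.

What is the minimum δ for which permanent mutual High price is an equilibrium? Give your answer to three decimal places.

Deviating for the 2 undetected periods gains 23−6 = 17 per period over cooperation, then loses 6−2 = 4 per period forever once punishment starts.
Gain: 17(1 + δ + … + δ^1); loss: 4·δ^2/(1−δ).
No profitable deviation ⇔ 17(1−δ^2) ≤ 4·δ^2, i.e. δ^2 ≥ 17/(17+4) = 17/21.
Hence δ ≥ (17/21)^(1/2) ≈ 0.900.

0.900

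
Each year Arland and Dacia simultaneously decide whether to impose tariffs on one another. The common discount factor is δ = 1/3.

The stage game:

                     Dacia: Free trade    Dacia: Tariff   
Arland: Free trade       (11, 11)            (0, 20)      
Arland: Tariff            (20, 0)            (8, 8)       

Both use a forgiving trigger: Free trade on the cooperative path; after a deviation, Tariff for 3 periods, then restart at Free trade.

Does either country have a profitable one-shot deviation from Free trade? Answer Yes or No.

Comparing payoff streams over the 4 periods until play realigns: cooperate → 11(1+δ+…+δ^3); deviate → 20 + 8(δ+…+δ^3).
Cooperation is sustained iff (11−8)(δ+…+δ^3) ≥ 20−11.
δ+…+δ^3 = 1/3·(1−(1/3)^3)/(1−1/3) = 0.4815, and (20−11)/(11−8) = 3.0000.
0.4815 < 3.0000, so cooperation is not sustainable.

Yes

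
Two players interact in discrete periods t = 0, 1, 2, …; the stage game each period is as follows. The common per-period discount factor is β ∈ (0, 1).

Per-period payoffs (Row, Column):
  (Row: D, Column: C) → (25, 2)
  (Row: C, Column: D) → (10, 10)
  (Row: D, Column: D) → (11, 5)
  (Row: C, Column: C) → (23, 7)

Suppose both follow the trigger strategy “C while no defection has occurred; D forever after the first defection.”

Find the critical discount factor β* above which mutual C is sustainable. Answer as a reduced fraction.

3/5

For Row: deviation gain 25−23 = 2, per-period punishment loss 23−11 = 12. IC gives β ≥ 2/14 = 1/7.
For Column: gain 3, loss 2 per period, so β ≥ 3/5.
The tighter constraint is Column's, so cooperation needs β ≥ 3/5.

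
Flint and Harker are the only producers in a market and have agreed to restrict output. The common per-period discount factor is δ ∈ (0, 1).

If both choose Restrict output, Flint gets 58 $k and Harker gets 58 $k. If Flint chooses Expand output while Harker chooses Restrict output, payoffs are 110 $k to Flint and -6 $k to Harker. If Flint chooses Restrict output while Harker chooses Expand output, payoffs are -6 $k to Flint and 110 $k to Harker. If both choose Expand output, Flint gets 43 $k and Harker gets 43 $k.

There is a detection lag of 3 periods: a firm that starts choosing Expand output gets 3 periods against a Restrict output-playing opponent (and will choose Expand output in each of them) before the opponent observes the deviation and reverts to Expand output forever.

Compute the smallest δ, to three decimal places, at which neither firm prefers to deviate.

The best deviation is to choose Expand output for all 3 undetected periods, earning 110 each, then 43 forever once detected.
Deviation value: 110(1−δ^3)/(1−δ) + 43δ^3/(1−δ); cooperation value: 58/(1−δ).
IC: 58 ≥ 110(1−δ^3) + 43δ^3 = 110 − 67δ^3.
So δ^3 ≥ 52/67, giving δ ≥ (52/67)^(1/3) ≈ 0.919.

0.919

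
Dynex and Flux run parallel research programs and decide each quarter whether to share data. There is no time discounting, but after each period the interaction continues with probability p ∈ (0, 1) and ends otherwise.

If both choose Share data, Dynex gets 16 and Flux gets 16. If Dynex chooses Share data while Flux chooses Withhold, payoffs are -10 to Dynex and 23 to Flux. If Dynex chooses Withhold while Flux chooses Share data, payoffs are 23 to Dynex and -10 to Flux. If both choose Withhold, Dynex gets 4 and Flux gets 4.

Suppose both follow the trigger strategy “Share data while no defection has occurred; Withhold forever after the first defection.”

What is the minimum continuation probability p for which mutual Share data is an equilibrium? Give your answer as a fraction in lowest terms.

With no time discounting, the continuation probability p plays the role of the discount factor.
Grim-trigger IC: 16/(1−p) ≥ 23 + 4p/(1−p) ⇒ p ≥ (23−16)/(23−4) = 7/19.

7/19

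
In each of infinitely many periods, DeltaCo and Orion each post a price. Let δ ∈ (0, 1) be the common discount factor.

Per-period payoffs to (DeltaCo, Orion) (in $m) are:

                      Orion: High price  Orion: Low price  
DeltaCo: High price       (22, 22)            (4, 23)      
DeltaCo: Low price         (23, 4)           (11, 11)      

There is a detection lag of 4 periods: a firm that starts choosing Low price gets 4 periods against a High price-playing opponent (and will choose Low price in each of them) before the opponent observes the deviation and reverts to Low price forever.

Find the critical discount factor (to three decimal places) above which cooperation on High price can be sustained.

0.537

Deviating for the 4 undetected periods gains 23−22 = 1 per period over cooperation, then loses 22−11 = 11 per period forever once punishment starts.
Gain: 1(1 + δ + … + δ^3); loss: 11·δ^4/(1−δ).
No profitable deviation ⇔ 1(1−δ^4) ≤ 11·δ^4, i.e. δ^4 ≥ 1/(1+11) = 1/12.
Hence δ ≥ (1/12)^(1/4) ≈ 0.537.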